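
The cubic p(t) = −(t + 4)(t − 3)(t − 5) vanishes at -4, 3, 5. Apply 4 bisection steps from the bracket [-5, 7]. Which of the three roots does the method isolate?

-4

t = 1 gives p = -40, negative; keep [-5, 1]
t = -2 gives p = -70, negative; keep [-5, -2]
t = -3.5 gives p = -27.625, negative; keep [-5, -3.5]
t = -4.25 gives p = 16.7656, positive; keep [-4.25, -3.5]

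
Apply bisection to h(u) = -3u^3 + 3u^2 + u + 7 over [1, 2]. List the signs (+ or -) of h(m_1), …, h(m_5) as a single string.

++-++

midpoint 1.5: h = 5.125 > 0 → [1.5, 2]
midpoint 1.75: h = 1.859375 > 0 → [1.75, 2]
midpoint 1.875: h = -0.353516 < 0 → [1.75, 1.875]
midpoint 1.8125: h = 0.8049 > 0 → [1.8125, 1.875]
midpoint 1.84375: h = 0.239 > 0 → [1.84375, 1.875]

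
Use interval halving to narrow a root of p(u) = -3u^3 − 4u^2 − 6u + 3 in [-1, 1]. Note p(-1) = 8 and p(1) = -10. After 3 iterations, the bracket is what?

midpoint 0: p = 3 > 0 → [0, 1]
midpoint 0.5: p = -1.375 < 0 → [0, 0.5]
midpoint 0.25: p = 1.203125 > 0 → [0.25, 0.5]

[0.25, 0.5]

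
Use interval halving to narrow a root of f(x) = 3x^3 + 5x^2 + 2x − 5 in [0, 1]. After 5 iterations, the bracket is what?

[0.6875, 0.71875]

midpoint 0.5: f = -2.375 < 0 → [0.5, 1]
midpoint 0.75: f = 0.578125 > 0 → [0.5, 0.75]
midpoint 0.625: f = -1.064453 < 0 → [0.625, 0.75]
midpoint 0.6875: f = -0.2869 < 0 → [0.6875, 0.75]
midpoint 0.71875: f = 0.1344 > 0 → [0.6875, 0.71875]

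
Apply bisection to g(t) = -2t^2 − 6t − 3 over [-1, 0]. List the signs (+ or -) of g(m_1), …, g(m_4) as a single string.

-+-+

midpoint -0.5: g = -0.5 < 0 → [-1, -0.5]
midpoint -0.75: g = 0.375 > 0 → [-0.75, -0.5]
midpoint -0.625: g = -0.03125 < 0 → [-0.75, -0.625]
midpoint -0.6875: g = 0.1797 > 0 → [-0.6875, -0.625]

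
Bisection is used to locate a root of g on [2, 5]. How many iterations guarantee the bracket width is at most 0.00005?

16

Width after n steps is 3/2^n. Need 2^n ≥ 3/0.00005 = 60000.
2^15 = 32768 < 60000 ≤ 2^16 = 65536, so n = 16.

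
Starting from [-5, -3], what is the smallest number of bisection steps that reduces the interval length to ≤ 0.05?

6

Width after n steps is 2/2^n. Need 2^n ≥ 2/0.05 = 40.
2^5 = 32 < 40 ≤ 2^6 = 64, so n = 6.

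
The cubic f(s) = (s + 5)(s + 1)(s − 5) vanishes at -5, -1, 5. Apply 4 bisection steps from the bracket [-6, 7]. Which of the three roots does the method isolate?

5

m = 0.5, f(m) = -37.125 (−); new bracket [0.5, 7]
m = 3.75, f(m) = -51.953125 (−); new bracket [3.75, 7]
m = 5.375, f(m) = 24.802734 (+); new bracket [3.75, 5.375]
m = 4.5625, f(m) = -23.2712 (−); new bracket [4.5625, 5.375]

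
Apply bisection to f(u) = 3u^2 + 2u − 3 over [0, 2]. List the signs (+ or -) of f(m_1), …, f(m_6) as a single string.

u = 1 gives f = 2, positive; keep [0, 1]
u = 0.5 gives f = -1.25, negative; keep [0.5, 1]
u = 0.75 gives f = 0.1875, positive; keep [0.5, 0.75]
u = 0.625 gives f = -0.5781, negative; keep [0.625, 0.75]
u = 0.6875 gives f = -0.207, negative; keep [0.6875, 0.75]
u = 0.71875 gives f = -0.0127, negative; keep [0.71875, 0.75]

+-+---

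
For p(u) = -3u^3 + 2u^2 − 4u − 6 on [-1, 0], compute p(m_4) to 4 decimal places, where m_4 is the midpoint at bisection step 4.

0.1794

midpoint -0.5: p = -3.125 < 0 → [-1, -0.5]
midpoint -0.75: p = -0.609375 < 0 → [-1, -0.75]
midpoint -0.875: p = 1.041016 > 0 → [-0.875, -0.75]
midpoint -0.8125: p = 0.1794 > 0 → [-0.8125, -0.75]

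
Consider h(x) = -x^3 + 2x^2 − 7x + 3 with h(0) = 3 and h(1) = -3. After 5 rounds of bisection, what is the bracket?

x = 0.5 gives h = -0.125, negative; keep [0, 0.5]
x = 0.25 gives h = 1.359375, positive; keep [0.25, 0.5]
x = 0.375 gives h = 0.603516, positive; keep [0.375, 0.5]
x = 0.4375 gives h = 0.2366, positive; keep [0.4375, 0.5]
x = 0.46875 gives h = 0.0552, positive; keep [0.46875, 0.5]

[0.46875, 0.5]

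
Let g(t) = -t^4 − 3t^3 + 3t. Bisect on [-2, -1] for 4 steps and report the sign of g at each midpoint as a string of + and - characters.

+-+-

m = -1.5, g(m) = 0.5625 (+); new bracket [-1.5, -1]
m = -1.25, g(m) = -0.332031 (−); new bracket [-1.5, -1.25]
m = -1.375, g(m) = 0.099365 (+); new bracket [-1.375, -1.25]
m = -1.3125, g(m) = -0.1221 (−); new bracket [-1.375, -1.3125]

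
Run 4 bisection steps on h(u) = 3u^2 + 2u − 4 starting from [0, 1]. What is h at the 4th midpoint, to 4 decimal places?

m = 0.5, h(m) = -2.25 (−); new bracket [0.5, 1]
m = 0.75, h(m) = -0.8125 (−); new bracket [0.75, 1]
m = 0.875, h(m) = 0.046875 (+); new bracket [0.75, 0.875]
m = 0.8125, h(m) = -0.3945 (−); new bracket [0.8125, 0.875]

-0.3945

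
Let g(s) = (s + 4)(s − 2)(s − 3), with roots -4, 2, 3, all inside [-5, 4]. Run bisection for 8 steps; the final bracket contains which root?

midpoint -0.5: g = 30.625 > 0 → [-5, -0.5]
midpoint -2.75: g = 34.140625 > 0 → [-5, -2.75]
midpoint -3.875: g = 5.048828 > 0 → [-5, -3.875]
midpoint -4.4375: g = -20.947 < 0 → [-4.4375, -3.875]
midpoint -4.15625: g = -6.8837 < 0 → [-4.15625, -3.875]
midpoint -4.015625: g = -0.6594 < 0 → [-4.015625, -3.875]
midpoint -3.9453125: g = 2.2582 > 0 → [-4.015625, -3.9453125]
midpoint -3.98046875: g = 0.8154 > 0 → [-4.015625, -3.98046875]

-4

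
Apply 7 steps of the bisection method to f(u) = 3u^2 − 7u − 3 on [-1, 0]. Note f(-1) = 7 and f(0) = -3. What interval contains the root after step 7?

m = -0.5, f(m) = 1.25 (+); new bracket [-0.5, 0]
m = -0.25, f(m) = -1.0625 (−); new bracket [-0.5, -0.25]
m = -0.375, f(m) = 0.046875 (+); new bracket [-0.375, -0.25]
m = -0.3125, f(m) = -0.5195 (−); new bracket [-0.375, -0.3125]
m = -0.34375, f(m) = -0.2393 (−); new bracket [-0.375, -0.34375]
m = -0.359375, f(m) = -0.0969 (−); new bracket [-0.375, -0.359375]
m = -0.3671875, f(m) = -0.0252 (−); new bracket [-0.375, -0.3671875]

[-0.375, -0.3671875]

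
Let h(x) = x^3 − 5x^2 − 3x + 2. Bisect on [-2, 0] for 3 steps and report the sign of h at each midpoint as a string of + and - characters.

-++

x = -1 gives h = -1, negative; keep [-1, 0]
x = -0.5 gives h = 2.125, positive; keep [-1, -0.5]
x = -0.75 gives h = 1.015625, positive; keep [-1, -0.75]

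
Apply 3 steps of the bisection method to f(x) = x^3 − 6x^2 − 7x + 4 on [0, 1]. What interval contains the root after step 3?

f(0.5) = -0.875 < 0, so the root lies in [0, 0.5]
f(0.25) = 1.890625 > 0, so the root lies in [0.25, 0.5]
f(0.375) = 0.583984 > 0, so the root lies in [0.375, 0.5]

[0.375, 0.5]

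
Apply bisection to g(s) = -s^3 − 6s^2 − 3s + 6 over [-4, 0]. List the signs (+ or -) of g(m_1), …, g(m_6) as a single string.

g(-2) = -4 < 0, so the root lies in [-2, 0]
g(-1) = 4 > 0, so the root lies in [-2, -1]
g(-1.5) = 0.375 > 0, so the root lies in [-2, -1.5]
g(-1.75) = -1.7656 < 0, so the root lies in [-1.75, -1.5]
g(-1.625) = -0.6777 < 0, so the root lies in [-1.625, -1.5]
g(-1.5625) = -0.1462 < 0, so the root lies in [-1.5625, -1.5]

-++---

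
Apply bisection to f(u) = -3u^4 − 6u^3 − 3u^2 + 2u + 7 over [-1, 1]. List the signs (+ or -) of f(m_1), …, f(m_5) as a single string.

midpoint 0: f = 7 > 0 → [0, 1]
midpoint 0.5: f = 6.3125 > 0 → [0.5, 1]
midpoint 0.75: f = 3.332031 > 0 → [0.75, 1]
midpoint 0.875: f = 0.675 > 0 → [0.875, 1]
midpoint 0.9375: f = -1.023 < 0 → [0.875, 0.9375]

++++-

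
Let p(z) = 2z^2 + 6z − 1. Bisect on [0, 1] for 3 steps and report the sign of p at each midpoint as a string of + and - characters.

++-

midpoint 0.5: p = 2.5 > 0 → [0, 0.5]
midpoint 0.25: p = 0.625 > 0 → [0, 0.25]
midpoint 0.125: p = -0.21875 < 0 → [0.125, 0.25]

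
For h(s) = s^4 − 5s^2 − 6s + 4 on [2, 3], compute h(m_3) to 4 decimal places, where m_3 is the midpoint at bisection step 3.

midpoint 2.5: h = -3.1875 < 0 → [2.5, 3]
midpoint 2.75: h = 6.878906 > 0 → [2.5, 2.75]
midpoint 2.625: h = 1.277588 > 0 → [2.5, 2.625]

1.2776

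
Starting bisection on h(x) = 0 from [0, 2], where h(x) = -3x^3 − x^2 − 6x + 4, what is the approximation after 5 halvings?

0.5625

m = 1, h(m) = -6 (−); new bracket [0, 1]
m = 0.5, h(m) = 0.375 (+); new bracket [0.5, 1]
m = 0.75, h(m) = -2.328125 (−); new bracket [0.5, 0.75]
m = 0.625, h(m) = -0.873 (−); new bracket [0.5, 0.625]
m = 0.5625, h(m) = -0.2253 (−); new bracket [0.5, 0.5625]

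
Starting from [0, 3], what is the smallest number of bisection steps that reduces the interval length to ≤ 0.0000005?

23

Width after n steps is 3/2^n. Need 2^n ≥ 3/0.0000005 = 6000000.
2^22 = 4194304 < 6000000 ≤ 2^23 = 8388608, so n = 23.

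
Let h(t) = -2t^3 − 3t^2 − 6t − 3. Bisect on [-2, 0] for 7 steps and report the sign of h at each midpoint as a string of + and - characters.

m = -1, h(m) = 2 (+); new bracket [-1, 0]
m = -0.5, h(m) = -0.5 (−); new bracket [-1, -0.5]
m = -0.75, h(m) = 0.65625 (+); new bracket [-0.75, -0.5]
m = -0.625, h(m) = 0.0664 (+); new bracket [-0.625, -0.5]
m = -0.5625, h(m) = -0.2183 (−); new bracket [-0.625, -0.5625]
m = -0.59375, h(m) = -0.0765 (−); new bracket [-0.625, -0.59375]
m = -0.609375, h(m) = -0.0052 (−); new bracket [-0.625, -0.609375]

+-++---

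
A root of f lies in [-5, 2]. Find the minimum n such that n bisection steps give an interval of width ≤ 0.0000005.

Width after n steps is 7/2^n. Need 2^n ≥ 7/0.0000005 = 14000000.
2^23 = 8388608 < 14000000 ≤ 2^24 = 16777216, so n = 24.

24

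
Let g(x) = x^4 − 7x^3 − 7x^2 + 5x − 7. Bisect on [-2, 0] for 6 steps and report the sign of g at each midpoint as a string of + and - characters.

g(-1) = -11 < 0, so the root lies in [-2, -1]
g(-1.5) = -1.5625 < 0, so the root lies in [-2, -1.5]
g(-1.75) = 9.707031 > 0, so the root lies in [-1.75, -1.5]
g(-1.625) = 3.4006 > 0, so the root lies in [-1.625, -1.5]
g(-1.5625) = 0.761 > 0, so the root lies in [-1.5625, -1.5]
g(-1.53125) = -0.4391 < 0, so the root lies in [-1.5625, -1.53125]

--+++-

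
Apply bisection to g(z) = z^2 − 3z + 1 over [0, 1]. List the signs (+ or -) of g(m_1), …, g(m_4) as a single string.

-++-

z = 0.5 gives g = -0.25, negative; keep [0, 0.5]
z = 0.25 gives g = 0.3125, positive; keep [0.25, 0.5]
z = 0.375 gives g = 0.015625, positive; keep [0.375, 0.5]
z = 0.4375 gives g = -0.1211, negative; keep [0.375, 0.4375]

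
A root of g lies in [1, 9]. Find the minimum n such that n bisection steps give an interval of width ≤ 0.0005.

14

Width after n steps is 8/2^n. Need 2^n ≥ 8/0.0005 = 16000.
2^13 = 8192 < 16000 ≤ 2^14 = 16384, so n = 14.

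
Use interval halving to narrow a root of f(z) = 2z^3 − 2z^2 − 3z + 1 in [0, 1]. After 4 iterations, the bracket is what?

z = 0.5 gives f = -0.75, negative; keep [0, 0.5]
z = 0.25 gives f = 0.15625, positive; keep [0.25, 0.5]
z = 0.375 gives f = -0.300781, negative; keep [0.25, 0.375]
z = 0.3125 gives f = -0.0718, negative; keep [0.25, 0.3125]

[0.25, 0.3125]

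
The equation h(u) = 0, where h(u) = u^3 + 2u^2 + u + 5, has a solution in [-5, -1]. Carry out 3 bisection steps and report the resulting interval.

h(-3) = -7 < 0, so the root lies in [-3, -1]
h(-2) = 3 > 0, so the root lies in [-3, -2]
h(-2.5) = -0.625 < 0, so the root lies in [-2.5, -2]

[-2.5, -2]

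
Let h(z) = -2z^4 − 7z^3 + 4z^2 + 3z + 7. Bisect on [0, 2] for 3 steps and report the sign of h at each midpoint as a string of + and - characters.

z = 1 gives h = 5, positive; keep [1, 2]
z = 1.5 gives h = -13.25, negative; keep [1, 1.5]
z = 1.25 gives h = -1.554688, negative; keep [1, 1.25]

+--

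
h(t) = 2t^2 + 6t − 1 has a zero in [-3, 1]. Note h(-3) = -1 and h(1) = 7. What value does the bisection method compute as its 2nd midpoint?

0

h(-1) = -5 < 0, so the root lies in [-1, 1]
h(0) = -1 < 0, so the root lies in [0, 1]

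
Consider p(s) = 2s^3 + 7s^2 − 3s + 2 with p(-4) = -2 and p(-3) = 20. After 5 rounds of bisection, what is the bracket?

m = -3.5, p(m) = 12.5 (+); new bracket [-4, -3.5]
m = -3.75, p(m) = 6.21875 (+); new bracket [-4, -3.75]
m = -3.875, p(m) = 2.363281 (+); new bracket [-4, -3.875]
m = -3.9375, p(m) = 0.2466 (+); new bracket [-4, -3.9375]
m = -3.96875, p(m) = -0.8603 (−); new bracket [-3.96875, -3.9375]

[-3.96875, -3.9375]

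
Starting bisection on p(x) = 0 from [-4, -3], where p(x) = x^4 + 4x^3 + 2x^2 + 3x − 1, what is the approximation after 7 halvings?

x = -3.5 gives p = -8.4375, negative; keep [-4, -3.5]
x = -3.75 gives p = 2.691406, positive; keep [-3.75, -3.5]
x = -3.625 gives p = -3.456787, negative; keep [-3.75, -3.625]
x = -3.6875 gives p = -0.5364, negative; keep [-3.75, -3.6875]
x = -3.71875 gives p = 1.0381, positive; keep [-3.71875, -3.6875]
x = -3.703125 gives p = 0.2412, positive; keep [-3.703125, -3.6875]
x = -3.6953125 gives p = -0.15, negative; keep [-3.703125, -3.6953125]

-3.6953125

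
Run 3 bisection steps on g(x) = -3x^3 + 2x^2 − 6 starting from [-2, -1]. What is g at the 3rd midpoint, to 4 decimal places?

0.8027

m = -1.5, g(m) = 8.625 (+); new bracket [-1.5, -1]
m = -1.25, g(m) = 2.984375 (+); new bracket [-1.25, -1]
m = -1.125, g(m) = 0.802734 (+); new bracket [-1.125, -1]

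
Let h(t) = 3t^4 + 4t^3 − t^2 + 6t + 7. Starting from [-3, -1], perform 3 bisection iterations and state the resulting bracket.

[-1.75, -1.5]

h(-2) = 7 > 0, so the root lies in [-2, -1]
h(-1.5) = -2.5625 < 0, so the root lies in [-2, -1.5]
h(-1.75) = 0.136719 > 0, so the root lies in [-1.75, -1.5]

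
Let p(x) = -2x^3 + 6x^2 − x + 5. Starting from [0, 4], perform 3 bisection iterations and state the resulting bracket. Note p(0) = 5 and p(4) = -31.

midpoint 2: p = 11 > 0 → [2, 4]
midpoint 3: p = 2 > 0 → [3, 4]
midpoint 3.5: p = -10.75 < 0 → [3, 3.5]

[3, 3.5]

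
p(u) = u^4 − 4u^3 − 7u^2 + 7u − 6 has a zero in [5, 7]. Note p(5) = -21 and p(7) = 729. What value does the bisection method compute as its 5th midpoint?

u = 6 gives p = 216, positive; keep [5, 6]
u = 5.5 gives p = 70.3125, positive; keep [5, 5.5]
u = 5.25 gives p = 18.691406, positive; keep [5, 5.25]
u = 5.125 gives p = -2.5466, negative; keep [5.125, 5.25]
u = 5.1875 gives p = 7.7122, positive; keep [5.125, 5.1875]

5.1875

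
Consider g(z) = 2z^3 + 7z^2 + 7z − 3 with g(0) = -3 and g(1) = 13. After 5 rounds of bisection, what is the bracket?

midpoint 0.5: g = 2.5 > 0 → [0, 0.5]
midpoint 0.25: g = -0.78125 < 0 → [0.25, 0.5]
midpoint 0.375: g = 0.714844 > 0 → [0.25, 0.375]
midpoint 0.3125: g = -0.0679 < 0 → [0.3125, 0.375]
midpoint 0.34375: g = 0.3146 > 0 → [0.3125, 0.34375]

[0.3125, 0.34375]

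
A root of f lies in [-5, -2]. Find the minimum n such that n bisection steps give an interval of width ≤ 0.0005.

13

Width after n steps is 3/2^n. Need 2^n ≥ 3/0.0005 = 6000.
2^12 = 4096 < 6000 ≤ 2^13 = 8192, so n = 13.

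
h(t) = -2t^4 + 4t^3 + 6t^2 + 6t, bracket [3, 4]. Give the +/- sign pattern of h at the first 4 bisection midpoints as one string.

m = 3.5, h(m) = -34.125 (−); new bracket [3, 3.5]
m = 3.25, h(m) = -2.945312 (−); new bracket [3, 3.25]
m = 3.125, h(m) = 8.679199 (+); new bracket [3.125, 3.25]
m = 3.1875, h(m) = 3.1704 (+); new bracket [3.1875, 3.25]

--++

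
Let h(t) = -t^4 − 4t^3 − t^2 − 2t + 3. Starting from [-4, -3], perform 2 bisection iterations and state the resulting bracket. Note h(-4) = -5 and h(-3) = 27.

m = -3.5, h(m) = 19.1875 (+); new bracket [-4, -3.5]
m = -3.75, h(m) = 9.621094 (+); new bracket [-4, -3.75]

[-4, -3.75]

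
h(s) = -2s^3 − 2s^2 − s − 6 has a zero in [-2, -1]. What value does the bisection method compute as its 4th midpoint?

-1.6875

s = -1.5 gives h = -2.25, negative; keep [-2, -1.5]
s = -1.75 gives h = 0.34375, positive; keep [-1.75, -1.5]
s = -1.625 gives h = -1.074219, negative; keep [-1.75, -1.625]
s = -1.6875 gives h = -0.397, negative; keep [-1.75, -1.6875]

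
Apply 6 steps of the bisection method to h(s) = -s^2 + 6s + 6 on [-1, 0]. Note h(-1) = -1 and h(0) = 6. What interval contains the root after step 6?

h(-0.5) = 2.75 > 0, so the root lies in [-1, -0.5]
h(-0.75) = 0.9375 > 0, so the root lies in [-1, -0.75]
h(-0.875) = -0.015625 < 0, so the root lies in [-0.875, -0.75]
h(-0.8125) = 0.4648 > 0, so the root lies in [-0.875, -0.8125]
h(-0.84375) = 0.2256 > 0, so the root lies in [-0.875, -0.84375]
h(-0.859375) = 0.1052 > 0, so the root lies in [-0.875, -0.859375]

[-0.875, -0.859375]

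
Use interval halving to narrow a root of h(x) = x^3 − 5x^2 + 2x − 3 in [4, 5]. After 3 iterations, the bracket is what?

[4.625, 4.75]

m = 4.5, h(m) = -4.125 (−); new bracket [4.5, 5]
m = 4.75, h(m) = 0.859375 (+); new bracket [4.5, 4.75]
m = 4.625, h(m) = -1.771484 (−); new bracket [4.625, 4.75]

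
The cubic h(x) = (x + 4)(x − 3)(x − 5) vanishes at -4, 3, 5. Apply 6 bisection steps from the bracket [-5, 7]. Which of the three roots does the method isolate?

m = 1, h(m) = 40 (+); new bracket [-5, 1]
m = -2, h(m) = 70 (+); new bracket [-5, -2]
m = -3.5, h(m) = 27.625 (+); new bracket [-5, -3.5]
m = -4.25, h(m) = -16.7656 (−); new bracket [-4.25, -3.5]
m = -3.875, h(m) = 7.627 (+); new bracket [-4.25, -3.875]
m = -4.0625, h(m) = -4.0002 (−); new bracket [-4.0625, -3.875]

-4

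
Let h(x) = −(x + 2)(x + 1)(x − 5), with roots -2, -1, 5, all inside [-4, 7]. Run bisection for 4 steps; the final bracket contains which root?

h(1.5) = 30.625 > 0, so the root lies in [1.5, 7]
h(4.25) = 24.609375 > 0, so the root lies in [4.25, 7]
h(5.625) = -31.572266 < 0, so the root lies in [4.25, 5.625]
h(4.9375) = 2.5745 > 0, so the root lies in [4.9375, 5.625]

5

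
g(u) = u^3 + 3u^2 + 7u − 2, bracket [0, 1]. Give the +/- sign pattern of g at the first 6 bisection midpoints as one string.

+-++++

u = 0.5 gives g = 2.375, positive; keep [0, 0.5]
u = 0.25 gives g = -0.046875, negative; keep [0.25, 0.5]
u = 0.375 gives g = 1.099609, positive; keep [0.25, 0.375]
u = 0.3125 gives g = 0.511, positive; keep [0.25, 0.3125]
u = 0.28125 gives g = 0.2283, positive; keep [0.25, 0.28125]
u = 0.265625 gives g = 0.0898, positive; keep [0.25, 0.265625]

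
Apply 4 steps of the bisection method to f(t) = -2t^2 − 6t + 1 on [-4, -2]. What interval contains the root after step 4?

[-3.25, -3.125]

f(-3) = 1 > 0, so the root lies in [-4, -3]
f(-3.5) = -2.5 < 0, so the root lies in [-3.5, -3]
f(-3.25) = -0.625 < 0, so the root lies in [-3.25, -3]
f(-3.125) = 0.2188 > 0, so the root lies in [-3.25, -3.125]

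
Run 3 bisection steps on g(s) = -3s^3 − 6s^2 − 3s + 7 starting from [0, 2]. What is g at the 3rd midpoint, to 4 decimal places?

midpoint 1: g = -5 < 0 → [0, 1]
midpoint 0.5: g = 3.625 > 0 → [0.5, 1]
midpoint 0.75: g = 0.109375 > 0 → [0.75, 1]

0.1094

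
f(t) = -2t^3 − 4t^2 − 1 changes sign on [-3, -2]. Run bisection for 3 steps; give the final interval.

t = -2.5 gives f = 5.25, positive; keep [-2.5, -2]
t = -2.25 gives f = 1.53125, positive; keep [-2.25, -2]
t = -2.125 gives f = 0.128906, positive; keep [-2.125, -2]

[-2.125, -2]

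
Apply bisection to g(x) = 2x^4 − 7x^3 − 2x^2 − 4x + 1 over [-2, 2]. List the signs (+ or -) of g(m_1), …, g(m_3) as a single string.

g(0) = 1 > 0, so the root lies in [0, 2]
g(1) = -10 < 0, so the root lies in [0, 1]
g(0.5) = -2.25 < 0, so the root lies in [0, 0.5]

+--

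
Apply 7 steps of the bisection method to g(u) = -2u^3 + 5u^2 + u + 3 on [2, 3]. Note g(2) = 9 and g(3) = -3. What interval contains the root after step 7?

midpoint 2.5: g = 5.5 > 0 → [2.5, 3]
midpoint 2.75: g = 1.96875 > 0 → [2.75, 3]
midpoint 2.875: g = -0.324219 < 0 → [2.75, 2.875]
midpoint 2.8125: g = 0.8687 > 0 → [2.8125, 2.875]
midpoint 2.84375: g = 0.284 > 0 → [2.84375, 2.875]
midpoint 2.859375: g = -0.0171 < 0 → [2.84375, 2.859375]
midpoint 2.8515625: g = 0.1342 > 0 → [2.8515625, 2.859375]

[2.8515625, 2.859375]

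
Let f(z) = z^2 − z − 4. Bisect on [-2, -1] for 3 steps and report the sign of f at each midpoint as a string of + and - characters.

m = -1.5, f(m) = -0.25 (−); new bracket [-2, -1.5]
m = -1.75, f(m) = 0.8125 (+); new bracket [-1.75, -1.5]
m = -1.625, f(m) = 0.265625 (+); new bracket [-1.625, -1.5]

-++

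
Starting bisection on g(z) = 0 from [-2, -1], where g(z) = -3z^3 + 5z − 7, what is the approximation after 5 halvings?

z = -1.5 gives g = -4.375, negative; keep [-2, -1.5]
z = -1.75 gives g = 0.328125, positive; keep [-1.75, -1.5]
z = -1.625 gives g = -2.251953, negative; keep [-1.75, -1.625]
z = -1.6875 gives g = -1.0212, negative; keep [-1.75, -1.6875]
z = -1.71875 gives g = -0.3617, negative; keep [-1.75, -1.71875]

-1.71875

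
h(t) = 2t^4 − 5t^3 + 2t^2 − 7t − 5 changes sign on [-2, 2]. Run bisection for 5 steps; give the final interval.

[-0.625, -0.5]

midpoint 0: h = -5 < 0 → [-2, 0]
midpoint -1: h = 11 > 0 → [-1, 0]
midpoint -0.5: h = -0.25 < 0 → [-1, -0.5]
midpoint -0.75: h = 4.1172 > 0 → [-0.75, -0.5]
midpoint -0.625: h = 1.6821 > 0 → [-0.625, -0.5]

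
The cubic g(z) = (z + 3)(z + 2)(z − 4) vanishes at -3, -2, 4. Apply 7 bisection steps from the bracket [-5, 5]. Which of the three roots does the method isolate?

4

m = 0, g(m) = -24 (−); new bracket [0, 5]
m = 2.5, g(m) = -37.125 (−); new bracket [2.5, 5]
m = 3.75, g(m) = -9.703125 (−); new bracket [3.75, 5]
m = 4.375, g(m) = 17.6309 (+); new bracket [3.75, 4.375]
m = 4.0625, g(m) = 2.676 (+); new bracket [3.75, 4.0625]
m = 3.90625, g(m) = -3.8241 (−); new bracket [3.90625, 4.0625]
m = 3.984375, g(m) = -0.6531 (−); new bracket [3.984375, 4.0625]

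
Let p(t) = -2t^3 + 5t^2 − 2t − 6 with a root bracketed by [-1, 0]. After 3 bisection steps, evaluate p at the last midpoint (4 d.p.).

0.9180

m = -0.5, p(m) = -3.5 (−); new bracket [-1, -0.5]
m = -0.75, p(m) = -0.84375 (−); new bracket [-1, -0.75]
m = -0.875, p(m) = 0.917969 (+); new bracket [-0.875, -0.75]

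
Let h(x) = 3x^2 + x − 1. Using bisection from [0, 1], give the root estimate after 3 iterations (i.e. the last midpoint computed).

x = 0.5 gives h = 0.25, positive; keep [0, 0.5]
x = 0.25 gives h = -0.5625, negative; keep [0.25, 0.5]
x = 0.375 gives h = -0.203125, negative; keep [0.375, 0.5]

0.375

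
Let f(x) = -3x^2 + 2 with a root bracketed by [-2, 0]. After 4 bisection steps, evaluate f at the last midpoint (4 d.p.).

x = -1 gives f = -1, negative; keep [-1, 0]
x = -0.5 gives f = 1.25, positive; keep [-1, -0.5]
x = -0.75 gives f = 0.3125, positive; keep [-1, -0.75]
x = -0.875 gives f = -0.2969, negative; keep [-0.875, -0.75]

-0.2969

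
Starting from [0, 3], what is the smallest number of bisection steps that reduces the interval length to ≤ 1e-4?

Width after n steps is 3/2^n. Need 2^n ≥ 3/1e-4 = 30000.
2^14 = 16384 < 30000 ≤ 2^15 = 32768, so n = 15.

15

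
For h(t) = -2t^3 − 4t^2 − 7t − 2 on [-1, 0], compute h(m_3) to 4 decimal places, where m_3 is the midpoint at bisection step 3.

0.1680

midpoint -0.5: h = 0.75 > 0 → [-0.5, 0]
midpoint -0.25: h = -0.46875 < 0 → [-0.5, -0.25]
midpoint -0.375: h = 0.167969 > 0 → [-0.375, -0.25]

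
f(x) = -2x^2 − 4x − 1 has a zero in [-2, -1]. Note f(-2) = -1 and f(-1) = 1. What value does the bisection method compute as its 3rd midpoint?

f(-1.5) = 0.5 > 0, so the root lies in [-2, -1.5]
f(-1.75) = -0.125 < 0, so the root lies in [-1.75, -1.5]
f(-1.625) = 0.21875 > 0, so the root lies in [-1.75, -1.625]

-1.625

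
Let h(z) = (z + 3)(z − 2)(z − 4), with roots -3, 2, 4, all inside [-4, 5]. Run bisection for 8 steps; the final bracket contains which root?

-3

m = 0.5, h(m) = 18.375 (+); new bracket [-4, 0.5]
m = -1.75, h(m) = 26.953125 (+); new bracket [-4, -1.75]
m = -2.875, h(m) = 4.189453 (+); new bracket [-4, -2.875]
m = -3.4375, h(m) = -17.6931 (−); new bracket [-3.4375, -2.875]
m = -3.15625, h(m) = -5.7655 (−); new bracket [-3.15625, -2.875]
m = -3.015625, h(m) = -0.5498 (−); new bracket [-3.015625, -2.875]
m = -2.9453125, h(m) = 1.8783 (+); new bracket [-3.015625, -2.9453125]
m = -2.98046875, h(m) = 0.679 (+); new bracket [-3.015625, -2.98046875]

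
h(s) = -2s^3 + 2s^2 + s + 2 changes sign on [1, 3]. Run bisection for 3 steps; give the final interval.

[1.5, 1.75]

m = 2, h(m) = -4 (−); new bracket [1, 2]
m = 1.5, h(m) = 1.25 (+); new bracket [1.5, 2]
m = 1.75, h(m) = -0.84375 (−); new bracket [1.5, 1.75]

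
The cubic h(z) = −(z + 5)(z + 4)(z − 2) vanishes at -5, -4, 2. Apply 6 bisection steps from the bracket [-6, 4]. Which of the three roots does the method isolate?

2

z = -1 gives h = 36, positive; keep [-1, 4]
z = 1.5 gives h = 17.875, positive; keep [1.5, 4]
z = 2.75 gives h = -39.234375, negative; keep [1.5, 2.75]
z = 2.125 gives h = -5.4551, negative; keep [1.5, 2.125]
z = 1.8125 gives h = 7.4246, positive; keep [1.8125, 2.125]
z = 1.96875 gives h = 1.2998, positive; keep [1.96875, 2.125]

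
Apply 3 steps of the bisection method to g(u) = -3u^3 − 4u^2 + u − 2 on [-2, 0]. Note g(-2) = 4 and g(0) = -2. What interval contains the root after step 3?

[-1.75, -1.5]

midpoint -1: g = -4 < 0 → [-2, -1]
midpoint -1.5: g = -2.375 < 0 → [-2, -1.5]
midpoint -1.75: g = 0.078125 > 0 → [-1.75, -1.5]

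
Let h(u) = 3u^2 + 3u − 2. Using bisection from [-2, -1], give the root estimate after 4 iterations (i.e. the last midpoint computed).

m = -1.5, h(m) = 0.25 (+); new bracket [-1.5, -1]
m = -1.25, h(m) = -1.0625 (−); new bracket [-1.5, -1.25]
m = -1.375, h(m) = -0.453125 (−); new bracket [-1.5, -1.375]
m = -1.4375, h(m) = -0.1133 (−); new bracket [-1.5, -1.4375]

-1.4375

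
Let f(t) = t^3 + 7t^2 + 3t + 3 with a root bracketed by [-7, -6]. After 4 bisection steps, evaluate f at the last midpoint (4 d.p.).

2.1541

t = -6.5 gives f = 4.625, positive; keep [-7, -6.5]
t = -6.75 gives f = -5.859375, negative; keep [-6.75, -6.5]
t = -6.625 gives f = -0.416016, negative; keep [-6.625, -6.5]
t = -6.5625 gives f = 2.1541, positive; keep [-6.625, -6.5625]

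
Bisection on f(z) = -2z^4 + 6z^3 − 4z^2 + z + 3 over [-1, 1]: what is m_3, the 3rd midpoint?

-0.75

m = 0, f(m) = 3 (+); new bracket [-1, 0]
m = -0.5, f(m) = 0.625 (+); new bracket [-1, -0.5]
m = -0.75, f(m) = -3.164062 (−); new bracket [-0.75, -0.5]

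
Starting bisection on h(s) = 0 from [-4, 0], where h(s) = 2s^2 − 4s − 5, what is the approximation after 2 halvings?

midpoint -2: h = 11 > 0 → [-2, 0]
midpoint -1: h = 1 > 0 → [-1, 0]

-1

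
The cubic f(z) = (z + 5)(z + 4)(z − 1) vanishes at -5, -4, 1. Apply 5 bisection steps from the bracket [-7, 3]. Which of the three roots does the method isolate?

m = -2, f(m) = -18 (−); new bracket [-2, 3]
m = 0.5, f(m) = -12.375 (−); new bracket [0.5, 3]
m = 1.75, f(m) = 29.109375 (+); new bracket [0.5, 1.75]
m = 1.125, f(m) = 3.9238 (+); new bracket [0.5, 1.125]
m = 0.8125, f(m) = -5.2449 (−); new bracket [0.8125, 1.125]

1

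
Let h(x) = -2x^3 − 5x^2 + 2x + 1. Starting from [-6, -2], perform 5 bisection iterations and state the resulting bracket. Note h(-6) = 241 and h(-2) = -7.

h(-4) = 41 > 0, so the root lies in [-4, -2]
h(-3) = 4 > 0, so the root lies in [-3, -2]
h(-2.5) = -4 < 0, so the root lies in [-3, -2.5]
h(-2.75) = -0.7188 < 0, so the root lies in [-3, -2.75]
h(-2.875) = 1.4492 > 0, so the root lies in [-2.875, -2.75]

[-2.875, -2.75]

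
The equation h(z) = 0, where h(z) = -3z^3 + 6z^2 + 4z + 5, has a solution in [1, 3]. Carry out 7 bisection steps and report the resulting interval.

midpoint 2: h = 13 > 0 → [2, 3]
midpoint 2.5: h = 5.625 > 0 → [2.5, 3]
midpoint 2.75: h = -1.015625 < 0 → [2.5, 2.75]
midpoint 2.625: h = 2.5801 > 0 → [2.625, 2.75]
midpoint 2.6875: h = 0.8533 > 0 → [2.6875, 2.75]
midpoint 2.71875: h = -0.0631 < 0 → [2.6875, 2.71875]
midpoint 2.703125: h = 0.3995 > 0 → [2.703125, 2.71875]

[2.703125, 2.71875]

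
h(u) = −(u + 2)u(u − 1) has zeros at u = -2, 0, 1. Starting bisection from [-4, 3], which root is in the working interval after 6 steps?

h(-0.5) = -1.125 < 0, so the root lies in [-4, -0.5]
h(-2.25) = 1.828125 > 0, so the root lies in [-2.25, -0.5]
h(-1.375) = -2.041016 < 0, so the root lies in [-2.25, -1.375]
h(-1.8125) = -0.9558 < 0, so the root lies in [-2.25, -1.8125]
h(-2.03125) = 0.1924 > 0, so the root lies in [-2.03125, -1.8125]
h(-1.921875) = -0.4387 < 0, so the root lies in [-2.03125, -1.921875]

-2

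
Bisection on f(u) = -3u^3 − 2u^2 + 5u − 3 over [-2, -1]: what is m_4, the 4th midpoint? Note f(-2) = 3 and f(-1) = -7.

-1.8125

u = -1.5 gives f = -4.875, negative; keep [-2, -1.5]
u = -1.75 gives f = -1.796875, negative; keep [-2, -1.75]
u = -1.875 gives f = 0.369141, positive; keep [-1.875, -1.75]
u = -1.8125 gives f = -0.7698, negative; keep [-1.875, -1.8125]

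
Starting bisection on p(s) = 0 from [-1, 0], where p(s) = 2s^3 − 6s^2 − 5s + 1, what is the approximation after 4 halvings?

midpoint -0.5: p = 1.75 > 0 → [-1, -0.5]
midpoint -0.75: p = 0.53125 > 0 → [-1, -0.75]
midpoint -0.875: p = -0.558594 < 0 → [-0.875, -0.75]
midpoint -0.8125: p = 0.0288 > 0 → [-0.875, -0.8125]

-0.8125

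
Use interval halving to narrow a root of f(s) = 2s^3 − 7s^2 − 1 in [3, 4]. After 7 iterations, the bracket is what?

midpoint 3.5: f = -1 < 0 → [3.5, 4]
midpoint 3.75: f = 6.03125 > 0 → [3.5, 3.75]
midpoint 3.625: f = 2.285156 > 0 → [3.5, 3.625]
midpoint 3.5625: f = 0.5864 > 0 → [3.5, 3.5625]
midpoint 3.53125: f = -0.2206 < 0 → [3.53125, 3.5625]
midpoint 3.546875: f = 0.1794 > 0 → [3.53125, 3.546875]
midpoint 3.5390625: f = -0.0215 < 0 → [3.5390625, 3.546875]

[3.5390625, 3.546875]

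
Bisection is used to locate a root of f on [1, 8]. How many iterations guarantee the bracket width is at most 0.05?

Width after n steps is 7/2^n. Need 2^n ≥ 7/0.05 = 140.
2^7 = 128 < 140 ≤ 2^8 = 256, so n = 8.

8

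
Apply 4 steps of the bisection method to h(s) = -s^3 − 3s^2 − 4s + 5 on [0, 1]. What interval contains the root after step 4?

[0.6875, 0.75]

midpoint 0.5: h = 2.125 > 0 → [0.5, 1]
midpoint 0.75: h = -0.109375 < 0 → [0.5, 0.75]
midpoint 0.625: h = 1.083984 > 0 → [0.625, 0.75]
midpoint 0.6875: h = 0.5071 > 0 → [0.6875, 0.75]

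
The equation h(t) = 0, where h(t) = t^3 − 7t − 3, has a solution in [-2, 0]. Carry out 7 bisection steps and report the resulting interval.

[-0.453125, -0.4375]

h(-1) = 3 > 0, so the root lies in [-1, 0]
h(-0.5) = 0.375 > 0, so the root lies in [-0.5, 0]
h(-0.25) = -1.265625 < 0, so the root lies in [-0.5, -0.25]
h(-0.375) = -0.4277 < 0, so the root lies in [-0.5, -0.375]
h(-0.4375) = -0.0212 < 0, so the root lies in [-0.5, -0.4375]
h(-0.46875) = 0.1783 > 0, so the root lies in [-0.46875, -0.4375]
h(-0.453125) = 0.0788 > 0, so the root lies in [-0.453125, -0.4375]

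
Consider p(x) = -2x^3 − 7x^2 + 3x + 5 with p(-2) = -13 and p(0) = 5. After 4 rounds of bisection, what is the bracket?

midpoint -1: p = -3 < 0 → [-1, 0]
midpoint -0.5: p = 2 > 0 → [-1, -0.5]
midpoint -0.75: p = -0.34375 < 0 → [-0.75, -0.5]
midpoint -0.625: p = 0.8789 > 0 → [-0.75, -0.625]

[-0.75, -0.625]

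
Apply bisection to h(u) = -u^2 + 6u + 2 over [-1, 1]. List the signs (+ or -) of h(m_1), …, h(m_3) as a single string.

+-+

m = 0, h(m) = 2 (+); new bracket [-1, 0]
m = -0.5, h(m) = -1.25 (−); new bracket [-0.5, 0]
m = -0.25, h(m) = 0.4375 (+); new bracket [-0.5, -0.25]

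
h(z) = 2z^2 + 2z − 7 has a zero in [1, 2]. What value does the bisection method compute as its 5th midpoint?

1.40625

h(1.5) = 0.5 > 0, so the root lies in [1, 1.5]
h(1.25) = -1.375 < 0, so the root lies in [1.25, 1.5]
h(1.375) = -0.46875 < 0, so the root lies in [1.375, 1.5]
h(1.4375) = 0.0078 > 0, so the root lies in [1.375, 1.4375]
h(1.40625) = -0.2324 < 0, so the root lies in [1.40625, 1.4375]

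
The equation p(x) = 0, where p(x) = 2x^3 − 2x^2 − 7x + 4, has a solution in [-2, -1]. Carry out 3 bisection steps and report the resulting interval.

x = -1.5 gives p = 3.25, positive; keep [-2, -1.5]
x = -1.75 gives p = -0.59375, negative; keep [-1.75, -1.5]
x = -1.625 gives p = 1.511719, positive; keep [-1.75, -1.625]

[-1.75, -1.625]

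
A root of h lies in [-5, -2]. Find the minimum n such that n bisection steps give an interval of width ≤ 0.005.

10

Width after n steps is 3/2^n. Need 2^n ≥ 3/0.005 = 600.
2^9 = 512 < 600 ≤ 2^10 = 1024, so n = 10.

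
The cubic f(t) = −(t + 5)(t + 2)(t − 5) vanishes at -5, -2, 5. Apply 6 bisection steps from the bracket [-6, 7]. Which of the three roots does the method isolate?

midpoint 0.5: f = 61.875 > 0 → [0.5, 7]
midpoint 3.75: f = 62.890625 > 0 → [3.75, 7]
midpoint 5.375: f = -28.693359 < 0 → [3.75, 5.375]
midpoint 4.5625: f = 27.4548 > 0 → [4.5625, 5.375]
midpoint 4.96875: f = 2.1709 > 0 → [4.96875, 5.375]
midpoint 5.171875: f = -12.5385 < 0 → [4.96875, 5.171875]

5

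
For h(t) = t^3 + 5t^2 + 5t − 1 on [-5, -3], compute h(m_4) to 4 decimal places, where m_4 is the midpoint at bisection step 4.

m = -4, h(m) = -5 (−); new bracket [-4, -3]
m = -3.5, h(m) = -0.125 (−); new bracket [-3.5, -3]
m = -3.25, h(m) = 1.234375 (+); new bracket [-3.5, -3.25]
m = -3.375, h(m) = 0.6348 (+); new bracket [-3.5, -3.375]

0.6348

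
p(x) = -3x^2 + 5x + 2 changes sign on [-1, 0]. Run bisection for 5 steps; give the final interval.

m = -0.5, p(m) = -1.25 (−); new bracket [-0.5, 0]
m = -0.25, p(m) = 0.5625 (+); new bracket [-0.5, -0.25]
m = -0.375, p(m) = -0.296875 (−); new bracket [-0.375, -0.25]
m = -0.3125, p(m) = 0.1445 (+); new bracket [-0.375, -0.3125]
m = -0.34375, p(m) = -0.0732 (−); new bracket [-0.34375, -0.3125]

[-0.34375, -0.3125]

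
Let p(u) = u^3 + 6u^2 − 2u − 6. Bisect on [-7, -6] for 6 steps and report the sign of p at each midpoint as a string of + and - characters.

--+-+-

u = -6.5 gives p = -14.125, negative; keep [-6.5, -6]
u = -6.25 gives p = -3.265625, negative; keep [-6.25, -6]
u = -6.125 gives p = 1.560547, positive; keep [-6.25, -6.125]
u = -6.1875 gives p = -0.8035, negative; keep [-6.1875, -6.125]
u = -6.15625 gives p = 0.3907, positive; keep [-6.1875, -6.15625]
u = -6.171875 gives p = -0.2033, negative; keep [-6.171875, -6.15625]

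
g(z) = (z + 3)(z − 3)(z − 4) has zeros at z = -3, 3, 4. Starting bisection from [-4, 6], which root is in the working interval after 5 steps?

-3

g(1) = 24 > 0, so the root lies in [-4, 1]
g(-1.5) = 37.125 > 0, so the root lies in [-4, -1.5]
g(-2.75) = 9.703125 > 0, so the root lies in [-4, -2.75]
g(-3.375) = -17.6309 < 0, so the root lies in [-3.375, -2.75]
g(-3.0625) = -2.676 < 0, so the root lies in [-3.0625, -2.75]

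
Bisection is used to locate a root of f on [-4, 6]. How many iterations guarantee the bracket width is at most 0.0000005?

Width after n steps is 10/2^n. Need 2^n ≥ 10/0.0000005 = 20000000.
2^24 = 16777216 < 20000000 ≤ 2^25 = 33554432, so n = 25.

25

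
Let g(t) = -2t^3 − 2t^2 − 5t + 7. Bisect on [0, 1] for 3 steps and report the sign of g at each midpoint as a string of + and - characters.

t = 0.5 gives g = 3.75, positive; keep [0.5, 1]
t = 0.75 gives g = 1.28125, positive; keep [0.75, 1]
t = 0.875 gives g = -0.246094, negative; keep [0.75, 0.875]

++-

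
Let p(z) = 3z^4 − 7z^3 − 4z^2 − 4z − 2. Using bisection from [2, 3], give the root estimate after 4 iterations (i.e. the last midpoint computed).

2.9375

z = 2.5 gives p = -29.1875, negative; keep [2.5, 3]
z = 2.75 gives p = -17.253906, negative; keep [2.75, 3]
z = 2.875 gives p = -7.946533, negative; keep [2.875, 3]
z = 2.9375 gives p = -2.3234, negative; keep [2.9375, 3]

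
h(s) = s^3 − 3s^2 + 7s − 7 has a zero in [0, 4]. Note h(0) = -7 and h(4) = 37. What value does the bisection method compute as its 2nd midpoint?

1

h(2) = 3 > 0, so the root lies in [0, 2]
h(1) = -2 < 0, so the root lies in [1, 2]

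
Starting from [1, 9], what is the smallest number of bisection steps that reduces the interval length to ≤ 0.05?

8

Width after n steps is 8/2^n. Need 2^n ≥ 8/0.05 = 160.
2^7 = 128 < 160 ≤ 2^8 = 256, so n = 8.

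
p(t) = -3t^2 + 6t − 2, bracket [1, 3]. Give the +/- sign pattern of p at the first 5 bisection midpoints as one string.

-+--+

t = 2 gives p = -2, negative; keep [1, 2]
t = 1.5 gives p = 0.25, positive; keep [1.5, 2]
t = 1.75 gives p = -0.6875, negative; keep [1.5, 1.75]
t = 1.625 gives p = -0.1719, negative; keep [1.5, 1.625]
t = 1.5625 gives p = 0.0508, positive; keep [1.5625, 1.625]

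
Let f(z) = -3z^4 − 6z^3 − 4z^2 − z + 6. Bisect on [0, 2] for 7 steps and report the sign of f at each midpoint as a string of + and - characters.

-+-+++-

z = 1 gives f = -8, negative; keep [0, 1]
z = 0.5 gives f = 3.5625, positive; keep [0.5, 1]
z = 0.75 gives f = -0.480469, negative; keep [0.5, 0.75]
z = 0.625 gives f = 1.8899, positive; keep [0.625, 0.75]
z = 0.6875 gives f = 0.802, positive; keep [0.6875, 0.75]
z = 0.71875 gives f = 0.1864, positive; keep [0.71875, 0.75]
z = 0.734375 gives f = -0.1405, negative; keep [0.71875, 0.734375]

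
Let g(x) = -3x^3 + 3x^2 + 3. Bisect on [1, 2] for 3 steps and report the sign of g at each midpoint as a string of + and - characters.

-++

x = 1.5 gives g = -0.375, negative; keep [1, 1.5]
x = 1.25 gives g = 1.828125, positive; keep [1.25, 1.5]
x = 1.375 gives g = 0.873047, positive; keep [1.375, 1.5]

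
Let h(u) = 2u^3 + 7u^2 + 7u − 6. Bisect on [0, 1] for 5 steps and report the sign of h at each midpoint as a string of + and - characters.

u = 0.5 gives h = -0.5, negative; keep [0.5, 1]
u = 0.75 gives h = 4.03125, positive; keep [0.5, 0.75]
u = 0.625 gives h = 1.597656, positive; keep [0.5, 0.625]
u = 0.5625 gives h = 0.5083, positive; keep [0.5, 0.5625]
u = 0.53125 gives h = -0.0058, negative; keep [0.53125, 0.5625]

-+++-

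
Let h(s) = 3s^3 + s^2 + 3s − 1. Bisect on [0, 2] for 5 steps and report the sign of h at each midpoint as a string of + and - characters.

m = 1, h(m) = 6 (+); new bracket [0, 1]
m = 0.5, h(m) = 1.125 (+); new bracket [0, 0.5]
m = 0.25, h(m) = -0.140625 (−); new bracket [0.25, 0.5]
m = 0.375, h(m) = 0.4238 (+); new bracket [0.25, 0.375]
m = 0.3125, h(m) = 0.1267 (+); new bracket [0.25, 0.3125]

++-++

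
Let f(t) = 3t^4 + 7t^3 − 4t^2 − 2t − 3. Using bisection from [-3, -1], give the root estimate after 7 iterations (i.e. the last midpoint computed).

-2.765625

midpoint -2: f = -23 < 0 → [-3, -2]
midpoint -2.5: f = -15.1875 < 0 → [-3, -2.5]
midpoint -2.75: f = -1.753906 < 0 → [-3, -2.75]
midpoint -2.875: f = 8.3035 > 0 → [-2.875, -2.75]
midpoint -2.8125: f = 2.9649 > 0 → [-2.8125, -2.75]
midpoint -2.78125: f = 0.5305 > 0 → [-2.78125, -2.75]
midpoint -2.765625: f = -0.6302 < 0 → [-2.78125, -2.765625]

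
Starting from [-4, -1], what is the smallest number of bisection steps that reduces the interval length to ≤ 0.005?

Width after n steps is 3/2^n. Need 2^n ≥ 3/0.005 = 600.
2^9 = 512 < 600 ≤ 2^10 = 1024, so n = 10.

10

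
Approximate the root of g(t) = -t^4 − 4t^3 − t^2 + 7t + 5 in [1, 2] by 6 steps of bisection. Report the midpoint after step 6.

midpoint 1.5: g = -5.3125 < 0 → [1, 1.5]
midpoint 1.25: g = 1.933594 > 0 → [1.25, 1.5]
midpoint 1.375: g = -1.238525 < 0 → [1.25, 1.375]
midpoint 1.3125: g = 0.4534 > 0 → [1.3125, 1.375]
midpoint 1.34375: g = -0.3653 < 0 → [1.3125, 1.34375]
midpoint 1.328125: g = 0.0508 > 0 → [1.328125, 1.34375]

1.328125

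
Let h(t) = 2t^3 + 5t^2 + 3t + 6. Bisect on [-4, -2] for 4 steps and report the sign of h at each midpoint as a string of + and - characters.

m = -3, h(m) = -12 (−); new bracket [-3, -2]
m = -2.5, h(m) = -1.5 (−); new bracket [-2.5, -2]
m = -2.25, h(m) = 1.78125 (+); new bracket [-2.5, -2.25]
m = -2.375, h(m) = 0.2852 (+); new bracket [-2.5, -2.375]

--++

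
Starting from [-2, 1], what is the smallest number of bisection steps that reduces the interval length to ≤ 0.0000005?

Width after n steps is 3/2^n. Need 2^n ≥ 3/0.0000005 = 6000000.
2^22 = 4194304 < 6000000 ≤ 2^23 = 8388608, so n = 23.

23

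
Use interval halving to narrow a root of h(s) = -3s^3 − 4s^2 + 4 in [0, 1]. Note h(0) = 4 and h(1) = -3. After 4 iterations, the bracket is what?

midpoint 0.5: h = 2.625 > 0 → [0.5, 1]
midpoint 0.75: h = 0.484375 > 0 → [0.75, 1]
midpoint 0.875: h = -1.072266 < 0 → [0.75, 0.875]
midpoint 0.8125: h = -0.2498 < 0 → [0.75, 0.8125]

[0.75, 0.8125]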